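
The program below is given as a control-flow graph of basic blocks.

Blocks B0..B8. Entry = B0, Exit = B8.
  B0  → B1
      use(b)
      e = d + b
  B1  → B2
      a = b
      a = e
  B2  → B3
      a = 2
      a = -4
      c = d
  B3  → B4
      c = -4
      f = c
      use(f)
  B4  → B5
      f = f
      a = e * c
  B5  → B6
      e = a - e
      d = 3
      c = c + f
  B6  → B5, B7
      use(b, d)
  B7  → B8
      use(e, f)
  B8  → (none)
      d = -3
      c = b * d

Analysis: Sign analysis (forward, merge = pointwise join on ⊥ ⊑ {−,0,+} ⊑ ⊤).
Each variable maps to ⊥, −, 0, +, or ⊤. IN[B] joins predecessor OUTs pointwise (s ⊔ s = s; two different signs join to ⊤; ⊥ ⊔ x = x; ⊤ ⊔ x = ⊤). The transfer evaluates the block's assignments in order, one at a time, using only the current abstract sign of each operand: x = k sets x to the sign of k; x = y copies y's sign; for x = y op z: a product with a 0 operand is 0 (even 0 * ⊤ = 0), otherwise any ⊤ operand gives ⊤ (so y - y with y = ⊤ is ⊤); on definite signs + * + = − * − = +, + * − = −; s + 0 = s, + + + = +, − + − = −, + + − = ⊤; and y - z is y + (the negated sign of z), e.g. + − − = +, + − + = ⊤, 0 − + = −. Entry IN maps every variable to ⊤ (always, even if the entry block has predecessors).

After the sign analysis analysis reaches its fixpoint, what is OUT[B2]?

Answer: {a: -, b: ⊤, c: ⊤, d: ⊤, e: ⊤, f: ⊤}

Derivation:
Converged values:
  B0:  IN=(all ⊤)  OUT=(all ⊤)
  B1:  IN=(all ⊤)  OUT=(all ⊤)
  B2:  IN=(all ⊤)  OUT={a:-; rest ⊤}
  B3:  IN={a:-; rest ⊤}  OUT={a:-, c:-, f:-; rest ⊤}
  B4:  IN={a:-, c:-, f:-; rest ⊤}  OUT={c:-, f:-; rest ⊤}
  B5:  IN={c:-, f:-; rest ⊤}  OUT={c:-, d:+, f:-; rest ⊤}
  B6:  IN={c:-, d:+, f:-; rest ⊤}  OUT={c:-, d:+, f:-; rest ⊤}
  B7:  IN={c:-, d:+, f:-; rest ⊤}  OUT={c:-, d:+, f:-; rest ⊤}
  B8:  IN={c:-, d:+, f:-; rest ⊤}  OUT={d:-, f:-; rest ⊤}

Merge at B2: IN[B2] = OUT[B1] = {a: ⊤, b: ⊤, c: ⊤, d: ⊤, e: ⊤, f: ⊤}
Applying B2's transfer function to that IN value gives OUT[B2] (row B2 above).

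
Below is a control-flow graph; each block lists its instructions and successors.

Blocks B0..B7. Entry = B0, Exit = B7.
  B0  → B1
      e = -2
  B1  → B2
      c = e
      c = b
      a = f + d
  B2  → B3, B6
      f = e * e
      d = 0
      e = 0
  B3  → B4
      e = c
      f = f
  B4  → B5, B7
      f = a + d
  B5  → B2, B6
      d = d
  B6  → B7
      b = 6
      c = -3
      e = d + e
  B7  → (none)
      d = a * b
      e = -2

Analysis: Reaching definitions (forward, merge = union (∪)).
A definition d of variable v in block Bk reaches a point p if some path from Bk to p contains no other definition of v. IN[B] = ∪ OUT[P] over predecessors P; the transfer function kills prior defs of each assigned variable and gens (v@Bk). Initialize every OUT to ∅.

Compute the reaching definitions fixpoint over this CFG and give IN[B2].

Answer: {a@B1, c@B1, d@B5, e@B0, e@B3, f@B4}

Working:
Fixpoint table:
  B0: | IN={} | OUT={e@B0}
  B1: | IN={e@B0} | OUT={a@B1, c@B1, e@B0}
  B2: | IN={a@B1, c@B1, d@B5, e@B0, e@B3, f@B4} | OUT={a@B1, c@B1, d@B2, e@B2, f@B2}
  B3: | IN={a@B1, c@B1, d@B2, e@B2, f@B2} | OUT={a@B1, c@B1, d@B2, e@B3, f@B3}
  B4: | IN={a@B1, c@B1, d@B2, e@B3, f@B3} | OUT={a@B1, c@B1, d@B2, e@B3, f@B4}
  B5: | IN={a@B1, c@B1, d@B2, e@B3, f@B4} | OUT={a@B1, c@B1, d@B5, e@B3, f@B4}
  B6: | IN={a@B1, c@B1, d@B2, d@B5, e@B2, e@B3, f@B2, f@B4} | OUT={a@B1, b@B6, c@B6, d@B2, d@B5, e@B6, f@B2, f@B4}
  B7: | IN={a@B1, b@B6, c@B1, c@B6, d@B2, d@B5, e@B3, e@B6, f@B2, f@B4} | OUT={a@B1, b@B6, c@B1, c@B6, d@B7, e@B7, f@B2, f@B4}

Merge at B2: IN[B2] = OUT[B1] ⊔ OUT[B5] = {a@B1, c@B1, d@B5, e@B0, e@B3, f@B4}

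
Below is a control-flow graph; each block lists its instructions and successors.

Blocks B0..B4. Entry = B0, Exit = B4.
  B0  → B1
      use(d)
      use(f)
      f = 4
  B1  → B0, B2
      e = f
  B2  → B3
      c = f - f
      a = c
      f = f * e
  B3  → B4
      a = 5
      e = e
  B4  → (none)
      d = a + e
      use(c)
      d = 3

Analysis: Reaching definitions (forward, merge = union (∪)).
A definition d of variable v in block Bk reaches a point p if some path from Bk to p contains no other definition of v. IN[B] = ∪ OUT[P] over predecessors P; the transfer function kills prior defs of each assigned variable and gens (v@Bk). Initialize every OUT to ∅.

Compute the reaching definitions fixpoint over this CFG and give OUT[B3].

Fixpoint table:
  B0: | IN={e@B1, f@B0} | OUT={e@B1, f@B0}
  B1: | IN={e@B1, f@B0} | OUT={e@B1, f@B0}
  B2: | IN={e@B1, f@B0} | OUT={a@B2, c@B2, e@B1, f@B2}
  B3: | IN={a@B2, c@B2, e@B1, f@B2} | OUT={a@B3, c@B2, e@B3, f@B2}
  B4: | IN={a@B3, c@B2, e@B3, f@B2} | OUT={a@B3, c@B2, d@B4, e@B3, f@B2}

Merge at B3: IN[B3] = OUT[B2] = {a@B2, c@B2, e@B1, f@B2}
Applying B3's transfer function to that IN value gives OUT[B3] (row B3 above).

Answer: {a@B3, c@B2, e@B3, f@B2}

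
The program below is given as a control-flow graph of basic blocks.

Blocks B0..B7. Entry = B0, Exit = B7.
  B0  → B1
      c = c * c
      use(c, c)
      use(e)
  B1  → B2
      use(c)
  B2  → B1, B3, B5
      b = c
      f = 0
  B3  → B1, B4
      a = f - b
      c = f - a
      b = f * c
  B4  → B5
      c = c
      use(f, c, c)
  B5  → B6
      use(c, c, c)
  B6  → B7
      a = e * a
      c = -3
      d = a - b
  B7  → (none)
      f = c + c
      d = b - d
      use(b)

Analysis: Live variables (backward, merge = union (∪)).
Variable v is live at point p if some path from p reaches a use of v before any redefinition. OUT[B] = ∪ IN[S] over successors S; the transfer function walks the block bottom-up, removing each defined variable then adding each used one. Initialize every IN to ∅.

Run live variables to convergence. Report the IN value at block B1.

Per-block solution:
  B0:  IN={a, c, e}  OUT={a, c, e}
  B1:  IN={a, c, e}  OUT={a, c, e}
  B2:  IN={a, c, e}  OUT={a, b, c, e, f}
  B3:  IN={b, e, f}  OUT={a, b, c, e, f}
  B4:  IN={a, b, c, e, f}  OUT={a, b, c, e}
  B5:  IN={a, b, c, e}  OUT={a, b, e}
  B6:  IN={a, b, e}  OUT={b, c, d}
  B7:  IN={b, c, d}  OUT={}

Merge at B1: OUT[B1] = IN[B2] = {a, c, e}
Applying B1's transfer function to that OUT value gives IN[B1] (row B1 above).

Answer: {a, c, e}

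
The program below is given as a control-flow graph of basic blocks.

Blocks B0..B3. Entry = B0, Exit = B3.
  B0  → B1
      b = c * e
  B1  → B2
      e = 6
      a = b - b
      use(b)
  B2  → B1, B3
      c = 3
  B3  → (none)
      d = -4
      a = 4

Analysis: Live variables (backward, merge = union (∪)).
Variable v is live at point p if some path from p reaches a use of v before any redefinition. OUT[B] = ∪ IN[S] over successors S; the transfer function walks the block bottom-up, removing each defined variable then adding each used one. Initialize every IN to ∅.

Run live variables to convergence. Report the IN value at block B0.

Converged values:
  B0: | IN={c, e} | OUT={b}
  B1: | IN={b} | OUT={b}
  B2: | IN={b} | OUT={b}
  B3: | IN={} | OUT={}

Merge at B0: OUT[B0] = IN[B1] = {b}
Applying B0's transfer function to that OUT value gives IN[B0] (row B0 above).

Answer: {c, e}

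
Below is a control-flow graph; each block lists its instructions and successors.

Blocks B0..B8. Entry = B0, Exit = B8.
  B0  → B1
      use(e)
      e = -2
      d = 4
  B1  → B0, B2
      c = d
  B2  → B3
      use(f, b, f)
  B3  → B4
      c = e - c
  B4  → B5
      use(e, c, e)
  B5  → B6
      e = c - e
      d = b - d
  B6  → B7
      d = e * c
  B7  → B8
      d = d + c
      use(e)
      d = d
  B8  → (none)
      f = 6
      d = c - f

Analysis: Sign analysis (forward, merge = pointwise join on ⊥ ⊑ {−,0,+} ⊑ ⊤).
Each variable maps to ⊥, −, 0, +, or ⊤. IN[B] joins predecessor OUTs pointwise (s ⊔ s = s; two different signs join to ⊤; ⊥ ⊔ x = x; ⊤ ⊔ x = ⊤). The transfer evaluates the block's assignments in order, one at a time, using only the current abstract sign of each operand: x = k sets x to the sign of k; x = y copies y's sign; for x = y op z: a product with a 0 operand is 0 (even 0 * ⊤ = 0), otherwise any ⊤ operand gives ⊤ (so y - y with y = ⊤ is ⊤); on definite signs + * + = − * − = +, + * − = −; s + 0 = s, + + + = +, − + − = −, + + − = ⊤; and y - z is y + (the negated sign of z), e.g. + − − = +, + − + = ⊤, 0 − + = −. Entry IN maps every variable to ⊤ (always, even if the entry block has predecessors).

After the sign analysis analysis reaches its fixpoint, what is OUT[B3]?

Converged values:
  B0: | IN=(all ⊤) | OUT={d:+, e:-; rest ⊤}
  B1: | IN={d:+, e:-; rest ⊤} | OUT={c:+, d:+, e:-; rest ⊤}
  B2: | IN={c:+, d:+, e:-; rest ⊤} | OUT={c:+, d:+, e:-; rest ⊤}
  B3: | IN={c:+, d:+, e:-; rest ⊤} | OUT={c:-, d:+, e:-; rest ⊤}
  B4: | IN={c:-, d:+, e:-; rest ⊤} | OUT={c:-, d:+, e:-; rest ⊤}
  B5: | IN={c:-, d:+, e:-; rest ⊤} | OUT={c:-; rest ⊤}
  B6: | IN={c:-; rest ⊤} | OUT={c:-; rest ⊤}
  B7: | IN={c:-; rest ⊤} | OUT={c:-; rest ⊤}
  B8: | IN={c:-; rest ⊤} | OUT={c:-, d:-, f:+; rest ⊤}

Merge at B3: IN[B3] = OUT[B2] = {a: ⊤, b: ⊤, c: +, d: +, e: -, f: ⊤}
Applying B3's transfer function to that IN value gives OUT[B3] (row B3 above).

Answer: {a: ⊤, b: ⊤, c: -, d: +, e: -, f: ⊤}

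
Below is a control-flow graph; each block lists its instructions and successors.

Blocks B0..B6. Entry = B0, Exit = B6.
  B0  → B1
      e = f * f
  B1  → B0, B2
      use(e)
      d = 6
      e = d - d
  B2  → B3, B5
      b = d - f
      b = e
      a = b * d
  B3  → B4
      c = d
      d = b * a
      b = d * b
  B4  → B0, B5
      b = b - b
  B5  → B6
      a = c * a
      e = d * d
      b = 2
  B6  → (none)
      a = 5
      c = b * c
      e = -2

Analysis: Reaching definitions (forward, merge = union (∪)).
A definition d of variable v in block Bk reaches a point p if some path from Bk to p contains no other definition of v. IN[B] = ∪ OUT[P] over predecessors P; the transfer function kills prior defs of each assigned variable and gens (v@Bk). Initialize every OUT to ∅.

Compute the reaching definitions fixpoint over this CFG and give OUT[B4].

Fixpoint table:
  B0: | IN={a@B2, b@B4, c@B3, d@B1, d@B3, e@B1} | OUT={a@B2, b@B4, c@B3, d@B1, d@B3, e@B0}
  B1: | IN={a@B2, b@B4, c@B3, d@B1, d@B3, e@B0} | OUT={a@B2, b@B4, c@B3, d@B1, e@B1}
  B2: | IN={a@B2, b@B4, c@B3, d@B1, e@B1} | OUT={a@B2, b@B2, c@B3, d@B1, e@B1}
  B3: | IN={a@B2, b@B2, c@B3, d@B1, e@B1} | OUT={a@B2, b@B3, c@B3, d@B3, e@B1}
  B4: | IN={a@B2, b@B3, c@B3, d@B3, e@B1} | OUT={a@B2, b@B4, c@B3, d@B3, e@B1}
  B5: | IN={a@B2, b@B2, b@B4, c@B3, d@B1, d@B3, e@B1} | OUT={a@B5, b@B5, c@B3, d@B1, d@B3, e@B5}
  B6: | IN={a@B5, b@B5, c@B3, d@B1, d@B3, e@B5} | OUT={a@B6, b@B5, c@B6, d@B1, d@B3, e@B6}

Merge at B4: IN[B4] = OUT[B3] = {a@B2, b@B3, c@B3, d@B3, e@B1}
Applying B4's transfer function to that IN value gives OUT[B4] (row B4 above).

Answer: {a@B2, b@B4, c@B3, d@B3, e@B1}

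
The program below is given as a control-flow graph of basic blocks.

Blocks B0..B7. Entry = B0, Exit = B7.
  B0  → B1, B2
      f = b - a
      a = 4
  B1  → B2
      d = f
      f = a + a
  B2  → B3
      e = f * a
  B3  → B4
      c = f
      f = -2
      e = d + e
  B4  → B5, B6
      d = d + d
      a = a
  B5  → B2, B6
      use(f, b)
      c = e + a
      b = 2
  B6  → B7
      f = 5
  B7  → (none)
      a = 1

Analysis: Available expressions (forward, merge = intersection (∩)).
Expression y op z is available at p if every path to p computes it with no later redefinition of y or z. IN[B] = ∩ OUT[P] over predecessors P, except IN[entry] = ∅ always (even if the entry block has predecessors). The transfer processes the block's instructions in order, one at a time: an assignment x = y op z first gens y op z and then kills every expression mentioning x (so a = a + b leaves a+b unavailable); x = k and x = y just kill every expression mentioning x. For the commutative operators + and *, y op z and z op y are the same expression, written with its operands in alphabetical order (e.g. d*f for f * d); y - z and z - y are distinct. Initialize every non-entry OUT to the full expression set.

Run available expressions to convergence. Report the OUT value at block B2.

Answer: {a*f}

Trace:
Fixpoint table:
  B0:   IN={}   OUT={}
  B1:   IN={}   OUT={a+a}
  B2:   IN={}   OUT={a*f}
  B3:   IN={a*f}   OUT={}
  B4:   IN={}   OUT={}
  B5:   IN={}   OUT={a+e}
  B6:   IN={}   OUT={}
  B7:   IN={}   OUT={}

Merge at B2: IN[B2] = OUT[B0] ∩ OUT[B1] ∩ OUT[B5] = {}
Applying B2's transfer function to that IN value gives OUT[B2] (row B2 above).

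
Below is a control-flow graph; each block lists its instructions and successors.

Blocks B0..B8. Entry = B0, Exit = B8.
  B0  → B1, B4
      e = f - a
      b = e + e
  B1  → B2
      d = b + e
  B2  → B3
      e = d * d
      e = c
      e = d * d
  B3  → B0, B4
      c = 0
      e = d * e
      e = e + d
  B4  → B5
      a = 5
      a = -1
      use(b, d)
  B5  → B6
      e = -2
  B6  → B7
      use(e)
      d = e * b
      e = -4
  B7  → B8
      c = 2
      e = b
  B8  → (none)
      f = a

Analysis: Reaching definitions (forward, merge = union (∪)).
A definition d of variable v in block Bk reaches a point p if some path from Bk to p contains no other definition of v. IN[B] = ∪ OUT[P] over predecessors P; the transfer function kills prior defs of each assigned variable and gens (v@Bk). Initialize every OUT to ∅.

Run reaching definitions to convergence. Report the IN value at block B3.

Fixpoint table:
  B0: | IN={b@B0, c@B3, d@B1, e@B3} | OUT={b@B0, c@B3, d@B1, e@B0}
  B1: | IN={b@B0, c@B3, d@B1, e@B0} | OUT={b@B0, c@B3, d@B1, e@B0}
  B2: | IN={b@B0, c@B3, d@B1, e@B0} | OUT={b@B0, c@B3, d@B1, e@B2}
  B3: | IN={b@B0, c@B3, d@B1, e@B2} | OUT={b@B0, c@B3, d@B1, e@B3}
  B4: | IN={b@B0, c@B3, d@B1, e@B0, e@B3} | OUT={a@B4, b@B0, c@B3, d@B1, e@B0, e@B3}
  B5: | IN={a@B4, b@B0, c@B3, d@B1, e@B0, e@B3} | OUT={a@B4, b@B0, c@B3, d@B1, e@B5}
  B6: | IN={a@B4, b@B0, c@B3, d@B1, e@B5} | OUT={a@B4, b@B0, c@B3, d@B6, e@B6}
  B7: | IN={a@B4, b@B0, c@B3, d@B6, e@B6} | OUT={a@B4, b@B0, c@B7, d@B6, e@B7}
  B8: | IN={a@B4, b@B0, c@B7, d@B6, e@B7} | OUT={a@B4, b@B0, c@B7, d@B6, e@B7, f@B8}

Merge at B3: IN[B3] = OUT[B2] = {b@B0, c@B3, d@B1, e@B2}

Answer: {b@B0, c@B3, d@B1, e@B2}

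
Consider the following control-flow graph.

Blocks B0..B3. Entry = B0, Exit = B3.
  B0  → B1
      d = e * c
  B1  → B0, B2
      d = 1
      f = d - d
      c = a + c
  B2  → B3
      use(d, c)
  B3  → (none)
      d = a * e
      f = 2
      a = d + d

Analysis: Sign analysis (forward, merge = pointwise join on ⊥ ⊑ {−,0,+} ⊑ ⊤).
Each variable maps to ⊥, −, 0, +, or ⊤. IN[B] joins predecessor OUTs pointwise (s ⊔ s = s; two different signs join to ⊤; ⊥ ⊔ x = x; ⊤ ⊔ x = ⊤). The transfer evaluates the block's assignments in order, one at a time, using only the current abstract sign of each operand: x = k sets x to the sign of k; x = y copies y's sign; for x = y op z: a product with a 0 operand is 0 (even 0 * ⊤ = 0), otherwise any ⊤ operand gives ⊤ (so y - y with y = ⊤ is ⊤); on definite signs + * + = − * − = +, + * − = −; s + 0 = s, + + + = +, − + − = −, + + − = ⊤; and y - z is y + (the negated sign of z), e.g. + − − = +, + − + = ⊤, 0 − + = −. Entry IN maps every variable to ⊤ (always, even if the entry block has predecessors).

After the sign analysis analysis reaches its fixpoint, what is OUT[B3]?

Converged values:
  B0:  IN=(all ⊤)  OUT=(all ⊤)
  B1:  IN=(all ⊤)  OUT={d:+; rest ⊤}
  B2:  IN={d:+; rest ⊤}  OUT={d:+; rest ⊤}
  B3:  IN={d:+; rest ⊤}  OUT={f:+; rest ⊤}

Merge at B3: IN[B3] = OUT[B2] = {a: ⊤, b: ⊤, c: ⊤, d: +, e: ⊤, f: ⊤}
Applying B3's transfer function to that IN value gives OUT[B3] (row B3 above).

Answer: {a: ⊤, b: ⊤, c: ⊤, d: ⊤, e: ⊤, f: +}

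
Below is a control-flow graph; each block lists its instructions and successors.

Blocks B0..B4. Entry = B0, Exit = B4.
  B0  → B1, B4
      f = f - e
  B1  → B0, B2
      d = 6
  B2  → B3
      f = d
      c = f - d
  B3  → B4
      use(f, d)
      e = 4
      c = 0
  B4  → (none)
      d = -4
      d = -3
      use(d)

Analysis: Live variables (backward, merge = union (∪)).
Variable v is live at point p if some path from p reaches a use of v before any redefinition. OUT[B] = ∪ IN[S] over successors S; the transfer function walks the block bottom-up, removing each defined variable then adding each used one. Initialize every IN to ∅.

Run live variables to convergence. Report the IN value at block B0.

Answer: {e, f}

Derivation:
Converged values:
  B0:  IN={e, f}  OUT={e, f}
  B1:  IN={e, f}  OUT={d, e, f}
  B2:  IN={d}  OUT={d, f}
  B3:  IN={d, f}  OUT={}
  B4:  IN={}  OUT={}

Merge at B0: OUT[B0] = IN[B1] ⊔ IN[B4] = {e, f}
Applying B0's transfer function to that OUT value gives IN[B0] (row B0 above).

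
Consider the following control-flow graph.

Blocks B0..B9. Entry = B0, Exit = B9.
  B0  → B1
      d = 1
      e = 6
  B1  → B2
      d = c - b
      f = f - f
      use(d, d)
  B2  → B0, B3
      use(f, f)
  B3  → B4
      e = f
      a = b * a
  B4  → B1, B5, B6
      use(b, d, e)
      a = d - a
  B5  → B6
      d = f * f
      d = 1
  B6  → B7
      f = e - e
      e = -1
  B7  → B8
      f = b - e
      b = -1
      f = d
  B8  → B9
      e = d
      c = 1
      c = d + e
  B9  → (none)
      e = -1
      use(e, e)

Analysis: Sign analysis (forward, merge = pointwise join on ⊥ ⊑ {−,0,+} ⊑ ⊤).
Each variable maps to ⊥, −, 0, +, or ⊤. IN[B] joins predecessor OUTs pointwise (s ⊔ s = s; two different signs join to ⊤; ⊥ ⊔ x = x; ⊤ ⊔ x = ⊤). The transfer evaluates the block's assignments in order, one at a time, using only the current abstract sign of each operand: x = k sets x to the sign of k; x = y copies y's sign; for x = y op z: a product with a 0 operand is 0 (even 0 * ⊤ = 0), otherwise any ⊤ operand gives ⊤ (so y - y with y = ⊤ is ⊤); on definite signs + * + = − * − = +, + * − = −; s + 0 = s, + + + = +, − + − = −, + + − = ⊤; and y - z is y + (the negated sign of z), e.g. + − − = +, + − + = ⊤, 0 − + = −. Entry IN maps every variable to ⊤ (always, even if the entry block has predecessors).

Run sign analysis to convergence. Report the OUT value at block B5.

Answer: {a: ⊤, b: ⊤, c: ⊤, d: +, e: ⊤, f: ⊤}

Derivation:
Fixpoint table:
  B0:  IN=(all ⊤)  OUT={d:+, e:+; rest ⊤}
  B1:  IN=(all ⊤)  OUT=(all ⊤)
  B2:  IN=(all ⊤)  OUT=(all ⊤)
  B3:  IN=(all ⊤)  OUT=(all ⊤)
  B4:  IN=(all ⊤)  OUT=(all ⊤)
  B5:  IN=(all ⊤)  OUT={d:+; rest ⊤}
  B6:  IN=(all ⊤)  OUT={e:-; rest ⊤}
  B7:  IN={e:-; rest ⊤}  OUT={b:-, e:-; rest ⊤}
  B8:  IN={b:-, e:-; rest ⊤}  OUT={b:-; rest ⊤}
  B9:  IN={b:-; rest ⊤}  OUT={b:-, e:-; rest ⊤}

Merge at B5: IN[B5] = OUT[B4] = {a: ⊤, b: ⊤, c: ⊤, d: ⊤, e: ⊤, f: ⊤}
Applying B5's transfer function to that IN value gives OUT[B5] (row B5 above).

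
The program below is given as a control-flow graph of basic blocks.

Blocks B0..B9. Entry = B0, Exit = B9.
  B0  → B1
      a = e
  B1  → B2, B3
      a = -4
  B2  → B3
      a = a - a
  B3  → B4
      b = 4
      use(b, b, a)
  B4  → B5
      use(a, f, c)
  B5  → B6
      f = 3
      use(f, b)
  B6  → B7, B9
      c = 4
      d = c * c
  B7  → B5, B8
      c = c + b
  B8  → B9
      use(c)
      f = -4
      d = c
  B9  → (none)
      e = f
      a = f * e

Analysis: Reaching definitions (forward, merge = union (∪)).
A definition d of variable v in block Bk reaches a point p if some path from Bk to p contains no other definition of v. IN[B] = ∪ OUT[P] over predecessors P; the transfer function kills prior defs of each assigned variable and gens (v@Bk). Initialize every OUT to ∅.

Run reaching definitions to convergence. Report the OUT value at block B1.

Per-block solution:
  B0:   IN={}   OUT={a@B0}
  B1:   IN={a@B0}   OUT={a@B1}
  B2:   IN={a@B1}   OUT={a@B2}
  B3:   IN={a@B1, a@B2}   OUT={a@B1, a@B2, b@B3}
  B4:   IN={a@B1, a@B2, b@B3}   OUT={a@B1, a@B2, b@B3}
  B5:   IN={a@B1, a@B2, b@B3, c@B7, d@B6, f@B5}   OUT={a@B1, a@B2, b@B3, c@B7, d@B6, f@B5}
  B6:   IN={a@B1, a@B2, b@B3, c@B7, d@B6, f@B5}   OUT={a@B1, a@B2, b@B3, c@B6, d@B6, f@B5}
  B7:   IN={a@B1, a@B2, b@B3, c@B6, d@B6, f@B5}   OUT={a@B1, a@B2, b@B3, c@B7, d@B6, f@B5}
  B8:   IN={a@B1, a@B2, b@B3, c@B7, d@B6, f@B5}   OUT={a@B1, a@B2, b@B3, c@B7, d@B8, f@B8}
  B9:   IN={a@B1, a@B2, b@B3, c@B6, c@B7, d@B6, d@B8, f@B5, f@B8}   OUT={a@B9, b@B3, c@B6, c@B7, d@B6, d@B8, e@B9, f@B5, f@B8}

Merge at B1: IN[B1] = OUT[B0] = {a@B0}
Applying B1's transfer function to that IN value gives OUT[B1] (row B1 above).

Answer: {a@B1}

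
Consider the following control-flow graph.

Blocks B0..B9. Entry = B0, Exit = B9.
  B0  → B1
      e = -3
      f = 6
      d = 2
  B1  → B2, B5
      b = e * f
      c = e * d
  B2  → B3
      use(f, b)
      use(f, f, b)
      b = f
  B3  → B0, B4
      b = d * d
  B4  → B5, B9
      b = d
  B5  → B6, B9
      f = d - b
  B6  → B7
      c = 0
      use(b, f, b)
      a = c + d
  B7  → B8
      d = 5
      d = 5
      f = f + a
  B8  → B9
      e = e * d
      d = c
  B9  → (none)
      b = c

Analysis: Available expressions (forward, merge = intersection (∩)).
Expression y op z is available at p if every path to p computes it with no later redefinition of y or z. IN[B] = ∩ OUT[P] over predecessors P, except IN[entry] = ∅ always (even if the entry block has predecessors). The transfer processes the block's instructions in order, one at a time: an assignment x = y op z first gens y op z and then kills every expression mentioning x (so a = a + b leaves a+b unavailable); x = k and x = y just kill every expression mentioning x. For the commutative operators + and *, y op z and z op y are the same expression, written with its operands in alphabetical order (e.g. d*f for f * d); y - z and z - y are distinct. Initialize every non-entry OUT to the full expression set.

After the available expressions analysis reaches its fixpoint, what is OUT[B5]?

Answer: {d*e, d-b}

Working:
Per-block solution:
  B0:   IN={}   OUT={}
  B1:   IN={}   OUT={d*e, e*f}
  B2:   IN={d*e, e*f}   OUT={d*e, e*f}
  B3:   IN={d*e, e*f}   OUT={d*d, d*e, e*f}
  B4:   IN={d*d, d*e, e*f}   OUT={d*d, d*e, e*f}
  B5:   IN={d*e, e*f}   OUT={d*e, d-b}
  B6:   IN={d*e, d-b}   OUT={c+d, d*e, d-b}
  B7:   IN={c+d, d*e, d-b}   OUT={}
  B8:   IN={}   OUT={}
  B9:   IN={}   OUT={}

Merge at B5: IN[B5] = OUT[B1] ∩ OUT[B4] = {d*e, e*f}
Applying B5's transfer function to that IN value gives OUT[B5] (row B5 above).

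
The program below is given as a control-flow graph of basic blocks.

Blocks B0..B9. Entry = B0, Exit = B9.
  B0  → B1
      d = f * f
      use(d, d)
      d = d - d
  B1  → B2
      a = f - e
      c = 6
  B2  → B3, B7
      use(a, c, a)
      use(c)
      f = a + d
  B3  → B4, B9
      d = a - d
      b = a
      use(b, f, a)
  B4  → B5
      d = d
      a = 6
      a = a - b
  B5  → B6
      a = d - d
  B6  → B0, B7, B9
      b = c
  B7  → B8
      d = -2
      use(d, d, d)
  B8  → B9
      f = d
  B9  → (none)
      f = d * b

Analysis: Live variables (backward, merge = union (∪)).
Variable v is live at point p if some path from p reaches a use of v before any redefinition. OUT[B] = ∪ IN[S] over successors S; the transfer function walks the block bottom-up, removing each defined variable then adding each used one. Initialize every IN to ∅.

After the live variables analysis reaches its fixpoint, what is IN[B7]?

Per-block solution:
  B0: | IN={b, e, f} | OUT={b, d, e, f}
  B1: | IN={b, d, e, f} | OUT={a, b, c, d, e}
  B2: | IN={a, b, c, d, e} | OUT={a, b, c, d, e, f}
  B3: | IN={a, c, d, e, f} | OUT={b, c, d, e, f}
  B4: | IN={b, c, d, e, f} | OUT={c, d, e, f}
  B5: | IN={c, d, e, f} | OUT={c, d, e, f}
  B6: | IN={c, d, e, f} | OUT={b, d, e, f}
  B7: | IN={b} | OUT={b, d}
  B8: | IN={b, d} | OUT={b, d}
  B9: | IN={b, d} | OUT={}

Merge at B7: OUT[B7] = IN[B8] = {b, d}
Applying B7's transfer function to that OUT value gives IN[B7] (row B7 above).

Answer: {b}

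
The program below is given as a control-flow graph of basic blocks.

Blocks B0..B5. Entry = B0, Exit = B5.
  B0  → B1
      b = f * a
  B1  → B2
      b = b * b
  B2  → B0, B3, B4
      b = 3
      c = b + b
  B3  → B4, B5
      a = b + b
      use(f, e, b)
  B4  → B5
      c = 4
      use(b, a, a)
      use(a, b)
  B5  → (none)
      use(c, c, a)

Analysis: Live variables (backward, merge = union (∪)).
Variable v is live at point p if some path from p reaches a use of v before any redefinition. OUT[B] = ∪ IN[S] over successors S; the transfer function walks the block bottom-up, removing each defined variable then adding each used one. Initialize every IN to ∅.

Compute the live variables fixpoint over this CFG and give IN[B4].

Answer: {a, b}

Working:
Per-block solution:
  B0:   IN={a, e, f}   OUT={a, b, e, f}
  B1:   IN={a, b, e, f}   OUT={a, e, f}
  B2:   IN={a, e, f}   OUT={a, b, c, e, f}
  B3:   IN={b, c, e, f}   OUT={a, b, c}
  B4:   IN={a, b}   OUT={a, c}
  B5:   IN={a, c}   OUT={}

Merge at B4: OUT[B4] = IN[B5] = {a, c}
Applying B4's transfer function to that OUT value gives IN[B4] (row B4 above).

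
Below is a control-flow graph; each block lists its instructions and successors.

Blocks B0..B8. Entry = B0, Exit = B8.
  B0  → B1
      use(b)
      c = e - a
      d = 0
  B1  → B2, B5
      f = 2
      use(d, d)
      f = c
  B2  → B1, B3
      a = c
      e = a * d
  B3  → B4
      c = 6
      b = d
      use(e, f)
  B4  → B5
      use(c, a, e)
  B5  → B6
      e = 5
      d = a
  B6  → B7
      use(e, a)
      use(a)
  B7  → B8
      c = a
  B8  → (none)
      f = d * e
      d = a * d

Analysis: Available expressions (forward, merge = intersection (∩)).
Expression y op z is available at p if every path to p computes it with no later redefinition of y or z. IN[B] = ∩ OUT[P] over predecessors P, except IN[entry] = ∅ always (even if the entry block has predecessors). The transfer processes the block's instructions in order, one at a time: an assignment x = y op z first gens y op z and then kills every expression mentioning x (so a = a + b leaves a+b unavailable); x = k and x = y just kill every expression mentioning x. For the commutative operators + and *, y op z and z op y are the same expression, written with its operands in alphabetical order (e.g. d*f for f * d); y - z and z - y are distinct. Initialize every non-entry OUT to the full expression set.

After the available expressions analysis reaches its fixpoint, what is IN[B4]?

Converged values:
  B0:   IN={}   OUT={e-a}
  B1:   IN={}   OUT={}
  B2:   IN={}   OUT={a*d}
  B3:   IN={a*d}   OUT={a*d}
  B4:   IN={a*d}   OUT={a*d}
  B5:   IN={}   OUT={}
  B6:   IN={}   OUT={}
  B7:   IN={}   OUT={}
  B8:   IN={}   OUT={}

Merge at B4: IN[B4] = OUT[B3] = {a*d}

Answer: {a*d}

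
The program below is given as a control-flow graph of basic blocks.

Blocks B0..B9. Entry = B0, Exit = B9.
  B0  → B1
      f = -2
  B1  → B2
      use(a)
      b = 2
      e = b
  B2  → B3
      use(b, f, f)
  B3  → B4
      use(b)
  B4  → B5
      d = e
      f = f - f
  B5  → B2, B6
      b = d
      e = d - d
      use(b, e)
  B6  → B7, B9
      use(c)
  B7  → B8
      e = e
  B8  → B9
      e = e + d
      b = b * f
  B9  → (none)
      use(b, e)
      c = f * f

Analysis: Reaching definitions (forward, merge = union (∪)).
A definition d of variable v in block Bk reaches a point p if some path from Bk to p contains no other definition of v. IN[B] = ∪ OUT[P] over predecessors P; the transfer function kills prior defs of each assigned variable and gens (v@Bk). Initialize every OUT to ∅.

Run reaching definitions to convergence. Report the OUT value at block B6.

Per-block solution:
  B0:   IN={}   OUT={f@B0}
  B1:   IN={f@B0}   OUT={b@B1, e@B1, f@B0}
  B2:   IN={b@B1, b@B5, d@B4, e@B1, e@B5, f@B0, f@B4}   OUT={b@B1, b@B5, d@B4, e@B1, e@B5, f@B0, f@B4}
  B3:   IN={b@B1, b@B5, d@B4, e@B1, e@B5, f@B0, f@B4}   OUT={b@B1, b@B5, d@B4, e@B1, e@B5, f@B0, f@B4}
  B4:   IN={b@B1, b@B5, d@B4, e@B1, e@B5, f@B0, f@B4}   OUT={b@B1, b@B5, d@B4, e@B1, e@B5, f@B4}
  B5:   IN={b@B1, b@B5, d@B4, e@B1, e@B5, f@B4}   OUT={b@B5, d@B4, e@B5, f@B4}
  B6:   IN={b@B5, d@B4, e@B5, f@B4}   OUT={b@B5, d@B4, e@B5, f@B4}
  B7:   IN={b@B5, d@B4, e@B5, f@B4}   OUT={b@B5, d@B4, e@B7, f@B4}
  B8:   IN={b@B5, d@B4, e@B7, f@B4}   OUT={b@B8, d@B4, e@B8, f@B4}
  B9:   IN={b@B5, b@B8, d@B4, e@B5, e@B8, f@B4}   OUT={b@B5, b@B8, c@B9, d@B4, e@B5, e@B8, f@B4}

Merge at B6: IN[B6] = OUT[B5] = {b@B5, d@B4, e@B5, f@B4}
Applying B6's transfer function to that IN value gives OUT[B6] (row B6 above).

Answer: {b@B5, d@B4, e@B5, f@B4}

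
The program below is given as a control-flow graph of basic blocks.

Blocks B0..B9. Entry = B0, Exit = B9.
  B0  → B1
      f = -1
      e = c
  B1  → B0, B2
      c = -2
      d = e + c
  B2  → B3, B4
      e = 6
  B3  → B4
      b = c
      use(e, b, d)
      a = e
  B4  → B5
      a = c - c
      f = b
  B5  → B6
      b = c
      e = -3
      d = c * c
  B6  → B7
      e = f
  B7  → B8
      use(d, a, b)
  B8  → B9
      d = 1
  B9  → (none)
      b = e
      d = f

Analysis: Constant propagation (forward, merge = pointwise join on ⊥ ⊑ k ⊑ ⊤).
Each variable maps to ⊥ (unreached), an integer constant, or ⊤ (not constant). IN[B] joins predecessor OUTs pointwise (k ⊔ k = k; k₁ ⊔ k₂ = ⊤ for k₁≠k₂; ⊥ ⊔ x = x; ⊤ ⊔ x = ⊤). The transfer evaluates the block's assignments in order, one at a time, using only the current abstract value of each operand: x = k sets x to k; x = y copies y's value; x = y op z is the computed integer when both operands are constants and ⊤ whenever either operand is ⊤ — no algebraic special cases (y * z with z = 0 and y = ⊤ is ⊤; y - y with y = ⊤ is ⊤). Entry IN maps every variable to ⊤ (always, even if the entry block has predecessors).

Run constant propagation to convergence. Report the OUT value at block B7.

Per-block solution:
  B0:   IN=(all ⊤)   OUT={f:-1; rest ⊤}
  B1:   IN={f:-1; rest ⊤}   OUT={c:-2, f:-1; rest ⊤}
  B2:   IN={c:-2, f:-1; rest ⊤}   OUT={c:-2, e:6, f:-1; rest ⊤}
  B3:   IN={c:-2, e:6, f:-1; rest ⊤}   OUT={a:6, b:-2, c:-2, e:6, f:-1; rest ⊤}
  B4:   IN={c:-2, e:6, f:-1; rest ⊤}   OUT={a:0, c:-2, e:6; rest ⊤}
  B5:   IN={a:0, c:-2, e:6; rest ⊤}   OUT={a:0, b:-2, c:-2, d:4, e:-3; rest ⊤}
  B6:   IN={a:0, b:-2, c:-2, d:4, e:-3; rest ⊤}   OUT={a:0, b:-2, c:-2, d:4; rest ⊤}
  B7:   IN={a:0, b:-2, c:-2, d:4; rest ⊤}   OUT={a:0, b:-2, c:-2, d:4; rest ⊤}
  B8:   IN={a:0, b:-2, c:-2, d:4; rest ⊤}   OUT={a:0, b:-2, c:-2, d:1; rest ⊤}
  B9:   IN={a:0, b:-2, c:-2, d:1; rest ⊤}   OUT={a:0, c:-2; rest ⊤}

Merge at B7: IN[B7] = OUT[B6] = {a: 0, b: -2, c: -2, d: 4, e: ⊤, f: ⊤}
Applying B7's transfer function to that IN value gives OUT[B7] (row B7 above).

Answer: {a: 0, b: -2, c: -2, d: 4, e: ⊤, f: ⊤}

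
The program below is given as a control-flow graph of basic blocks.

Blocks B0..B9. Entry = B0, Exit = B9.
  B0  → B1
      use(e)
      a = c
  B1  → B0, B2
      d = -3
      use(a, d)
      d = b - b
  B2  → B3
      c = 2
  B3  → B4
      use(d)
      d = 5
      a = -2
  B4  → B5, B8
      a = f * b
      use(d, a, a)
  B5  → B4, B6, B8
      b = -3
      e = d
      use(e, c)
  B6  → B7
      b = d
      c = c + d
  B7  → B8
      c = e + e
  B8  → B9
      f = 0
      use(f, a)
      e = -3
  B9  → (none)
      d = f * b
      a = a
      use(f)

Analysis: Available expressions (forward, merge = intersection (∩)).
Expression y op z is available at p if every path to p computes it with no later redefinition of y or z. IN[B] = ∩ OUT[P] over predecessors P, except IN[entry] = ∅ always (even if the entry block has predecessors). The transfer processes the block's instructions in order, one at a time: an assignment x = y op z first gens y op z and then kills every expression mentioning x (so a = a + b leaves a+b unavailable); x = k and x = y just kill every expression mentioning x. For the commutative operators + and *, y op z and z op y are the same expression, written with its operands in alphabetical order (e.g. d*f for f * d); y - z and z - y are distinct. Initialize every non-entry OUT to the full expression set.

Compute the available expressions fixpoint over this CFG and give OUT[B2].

Per-block solution:
  B0:   IN={}   OUT={}
  B1:   IN={}   OUT={b-b}
  B2:   IN={b-b}   OUT={b-b}
  B3:   IN={b-b}   OUT={b-b}
  B4:   IN={}   OUT={b*f}
  B5:   IN={b*f}   OUT={}
  B6:   IN={}   OUT={}
  B7:   IN={}   OUT={e+e}
  B8:   IN={}   OUT={}
  B9:   IN={}   OUT={b*f}

Merge at B2: IN[B2] = OUT[B1] = {b-b}
Applying B2's transfer function to that IN value gives OUT[B2] (row B2 above).

Answer: {b-b}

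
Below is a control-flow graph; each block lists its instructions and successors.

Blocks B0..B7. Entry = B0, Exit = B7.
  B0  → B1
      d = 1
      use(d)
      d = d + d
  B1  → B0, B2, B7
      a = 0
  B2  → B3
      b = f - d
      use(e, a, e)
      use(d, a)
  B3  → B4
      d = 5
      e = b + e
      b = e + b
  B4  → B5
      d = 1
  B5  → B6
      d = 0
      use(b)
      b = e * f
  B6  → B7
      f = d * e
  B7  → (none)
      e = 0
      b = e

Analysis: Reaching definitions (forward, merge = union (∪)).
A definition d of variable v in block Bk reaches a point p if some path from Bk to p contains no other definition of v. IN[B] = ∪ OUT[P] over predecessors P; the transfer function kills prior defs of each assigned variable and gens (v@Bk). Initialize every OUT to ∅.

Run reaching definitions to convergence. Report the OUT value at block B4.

Answer: {a@B1, b@B3, d@B4, e@B3}

Trace:
Converged values:
  B0: | IN={a@B1, d@B0} | OUT={a@B1, d@B0}
  B1: | IN={a@B1, d@B0} | OUT={a@B1, d@B0}
  B2: | IN={a@B1, d@B0} | OUT={a@B1, b@B2, d@B0}
  B3: | IN={a@B1, b@B2, d@B0} | OUT={a@B1, b@B3, d@B3, e@B3}
  B4: | IN={a@B1, b@B3, d@B3, e@B3} | OUT={a@B1, b@B3, d@B4, e@B3}
  B5: | IN={a@B1, b@B3, d@B4, e@B3} | OUT={a@B1, b@B5, d@B5, e@B3}
  B6: | IN={a@B1, b@B5, d@B5, e@B3} | OUT={a@B1, b@B5, d@B5, e@B3, f@B6}
  B7: | IN={a@B1, b@B5, d@B0, d@B5, e@B3, f@B6} | OUT={a@B1, b@B7, d@B0, d@B5, e@B7, f@B6}

Merge at B4: IN[B4] = OUT[B3] = {a@B1, b@B3, d@B3, e@B3}
Applying B4's transfer function to that IN value gives OUT[B4] (row B4 above).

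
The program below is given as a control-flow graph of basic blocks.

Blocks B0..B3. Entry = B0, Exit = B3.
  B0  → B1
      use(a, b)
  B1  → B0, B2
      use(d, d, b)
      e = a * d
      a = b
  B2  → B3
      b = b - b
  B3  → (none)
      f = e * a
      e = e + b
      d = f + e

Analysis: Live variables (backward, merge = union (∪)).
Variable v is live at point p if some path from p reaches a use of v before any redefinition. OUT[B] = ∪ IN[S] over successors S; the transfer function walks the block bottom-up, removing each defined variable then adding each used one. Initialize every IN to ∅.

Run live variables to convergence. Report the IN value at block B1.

Per-block solution:
  B0:  IN={a, b, d}  OUT={a, b, d}
  B1:  IN={a, b, d}  OUT={a, b, d, e}
  B2:  IN={a, b, e}  OUT={a, b, e}
  B3:  IN={a, b, e}  OUT={}

Merge at B1: OUT[B1] = IN[B0] ⊔ IN[B2] = {a, b, d, e}
Applying B1's transfer function to that OUT value gives IN[B1] (row B1 above).

Answer: {a, b, d}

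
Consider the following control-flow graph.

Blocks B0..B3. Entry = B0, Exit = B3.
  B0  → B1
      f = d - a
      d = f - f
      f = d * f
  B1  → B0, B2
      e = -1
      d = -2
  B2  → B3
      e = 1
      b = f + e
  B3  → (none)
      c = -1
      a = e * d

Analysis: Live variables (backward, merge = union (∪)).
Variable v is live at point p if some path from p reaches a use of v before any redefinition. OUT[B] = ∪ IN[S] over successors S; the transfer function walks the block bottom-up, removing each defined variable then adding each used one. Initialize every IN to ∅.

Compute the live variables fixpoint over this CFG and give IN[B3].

Converged values:
  B0: | IN={a, d} | OUT={a, f}
  B1: | IN={a, f} | OUT={a, d, f}
  B2: | IN={d, f} | OUT={d, e}
  B3: | IN={d, e} | OUT={}

B3 is the boundary node: OUT[B3] = {}
Applying B3's transfer function to that OUT value gives IN[B3] (row B3 above).

Answer: {d, e}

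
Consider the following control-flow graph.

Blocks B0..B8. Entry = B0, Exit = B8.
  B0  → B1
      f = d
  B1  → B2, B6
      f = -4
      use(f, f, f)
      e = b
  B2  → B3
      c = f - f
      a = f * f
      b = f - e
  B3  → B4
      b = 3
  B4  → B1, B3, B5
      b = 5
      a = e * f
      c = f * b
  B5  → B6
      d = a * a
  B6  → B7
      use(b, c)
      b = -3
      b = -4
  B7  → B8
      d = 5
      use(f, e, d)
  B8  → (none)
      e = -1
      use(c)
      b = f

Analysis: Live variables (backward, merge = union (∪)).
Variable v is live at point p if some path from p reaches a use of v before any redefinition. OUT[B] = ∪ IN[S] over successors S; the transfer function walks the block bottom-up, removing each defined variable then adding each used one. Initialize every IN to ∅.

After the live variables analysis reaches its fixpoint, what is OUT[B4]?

Fixpoint table:
  B0:  IN={b, c, d}  OUT={b, c}
  B1:  IN={b, c}  OUT={b, c, e, f}
  B2:  IN={e, f}  OUT={e, f}
  B3:  IN={e, f}  OUT={e, f}
  B4:  IN={e, f}  OUT={a, b, c, e, f}
  B5:  IN={a, b, c, e, f}  OUT={b, c, e, f}
  B6:  IN={b, c, e, f}  OUT={c, e, f}
  B7:  IN={c, e, f}  OUT={c, f}
  B8:  IN={c, f}  OUT={}

Merge at B4: OUT[B4] = IN[B1] ⊔ IN[B3] ⊔ IN[B5] = {a, b, c, e, f}

Answer: {a, b, c, e, f}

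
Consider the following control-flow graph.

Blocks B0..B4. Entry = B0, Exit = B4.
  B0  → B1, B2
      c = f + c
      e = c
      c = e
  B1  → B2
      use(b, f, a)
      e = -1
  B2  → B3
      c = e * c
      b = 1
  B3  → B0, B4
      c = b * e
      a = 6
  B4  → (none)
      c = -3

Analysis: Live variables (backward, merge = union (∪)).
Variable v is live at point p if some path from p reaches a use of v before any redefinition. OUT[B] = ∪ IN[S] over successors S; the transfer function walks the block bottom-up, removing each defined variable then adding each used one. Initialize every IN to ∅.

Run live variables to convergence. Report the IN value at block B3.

Fixpoint table:
  B0:  IN={a, b, c, f}  OUT={a, b, c, e, f}
  B1:  IN={a, b, c, f}  OUT={c, e, f}
  B2:  IN={c, e, f}  OUT={b, e, f}
  B3:  IN={b, e, f}  OUT={a, b, c, f}
  B4:  IN={}  OUT={}

Merge at B3: OUT[B3] = IN[B0] ⊔ IN[B4] = {a, b, c, f}
Applying B3's transfer function to that OUT value gives IN[B3] (row B3 above).

Answer: {b, e, f}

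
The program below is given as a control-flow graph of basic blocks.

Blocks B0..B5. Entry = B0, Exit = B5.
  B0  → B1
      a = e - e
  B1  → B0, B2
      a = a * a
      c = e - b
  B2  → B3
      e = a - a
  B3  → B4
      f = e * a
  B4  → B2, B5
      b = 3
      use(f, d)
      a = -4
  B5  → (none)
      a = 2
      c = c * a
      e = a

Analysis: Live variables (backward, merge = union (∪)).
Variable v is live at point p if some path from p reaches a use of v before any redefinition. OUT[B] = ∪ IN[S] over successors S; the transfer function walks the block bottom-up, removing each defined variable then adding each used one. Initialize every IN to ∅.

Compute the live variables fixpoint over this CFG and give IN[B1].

Answer: {a, b, d, e}

Trace:
Fixpoint table:
  B0:  IN={b, d, e}  OUT={a, b, d, e}
  B1:  IN={a, b, d, e}  OUT={a, b, c, d, e}
  B2:  IN={a, c, d}  OUT={a, c, d, e}
  B3:  IN={a, c, d, e}  OUT={c, d, f}
  B4:  IN={c, d, f}  OUT={a, c, d}
  B5:  IN={c}  OUT={}

Merge at B1: OUT[B1] = IN[B0] ⊔ IN[B2] = {a, b, c, d, e}
Applying B1's transfer function to that OUT value gives IN[B1] (row B1 above).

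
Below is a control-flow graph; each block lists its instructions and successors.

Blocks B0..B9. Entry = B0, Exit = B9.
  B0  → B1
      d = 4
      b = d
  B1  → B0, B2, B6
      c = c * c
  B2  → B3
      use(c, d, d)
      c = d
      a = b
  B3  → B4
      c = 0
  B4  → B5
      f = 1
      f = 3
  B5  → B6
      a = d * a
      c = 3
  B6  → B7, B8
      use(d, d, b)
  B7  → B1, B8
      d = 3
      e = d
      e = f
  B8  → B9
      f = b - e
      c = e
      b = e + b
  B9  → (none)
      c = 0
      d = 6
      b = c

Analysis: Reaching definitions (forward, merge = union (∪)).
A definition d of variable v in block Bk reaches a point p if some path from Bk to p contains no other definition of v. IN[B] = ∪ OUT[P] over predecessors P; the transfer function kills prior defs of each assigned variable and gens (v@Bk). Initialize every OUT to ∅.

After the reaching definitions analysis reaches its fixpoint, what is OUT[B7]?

Per-block solution:
  B0: | IN={a@B5, b@B0, c@B1, d@B0, d@B7, e@B7, f@B4} | OUT={a@B5, b@B0, c@B1, d@B0, e@B7, f@B4}
  B1: | IN={a@B5, b@B0, c@B1, c@B5, d@B0, d@B7, e@B7, f@B4} | OUT={a@B5, b@B0, c@B1, d@B0, d@B7, e@B7, f@B4}
  B2: | IN={a@B5, b@B0, c@B1, d@B0, d@B7, e@B7, f@B4} | OUT={a@B2, b@B0, c@B2, d@B0, d@B7, e@B7, f@B4}
  B3: | IN={a@B2, b@B0, c@B2, d@B0, d@B7, e@B7, f@B4} | OUT={a@B2, b@B0, c@B3, d@B0, d@B7, e@B7, f@B4}
  B4: | IN={a@B2, b@B0, c@B3, d@B0, d@B7, e@B7, f@B4} | OUT={a@B2, b@B0, c@B3, d@B0, d@B7, e@B7, f@B4}
  B5: | IN={a@B2, b@B0, c@B3, d@B0, d@B7, e@B7, f@B4} | OUT={a@B5, b@B0, c@B5, d@B0, d@B7, e@B7, f@B4}
  B6: | IN={a@B5, b@B0, c@B1, c@B5, d@B0, d@B7, e@B7, f@B4} | OUT={a@B5, b@B0, c@B1, c@B5, d@B0, d@B7, e@B7, f@B4}
  B7: | IN={a@B5, b@B0, c@B1, c@B5, d@B0, d@B7, e@B7, f@B4} | OUT={a@B5, b@B0, c@B1, c@B5, d@B7, e@B7, f@B4}
  B8: | IN={a@B5, b@B0, c@B1, c@B5, d@B0, d@B7, e@B7, f@B4} | OUT={a@B5, b@B8, c@B8, d@B0, d@B7, e@B7, f@B8}
  B9: | IN={a@B5, b@B8, c@B8, d@B0, d@B7, e@B7, f@B8} | OUT={a@B5, b@B9, c@B9, d@B9, e@B7, f@B8}

Merge at B7: IN[B7] = OUT[B6] = {a@B5, b@B0, c@B1, c@B5, d@B0, d@B7, e@B7, f@B4}
Applying B7's transfer function to that IN value gives OUT[B7] (row B7 above).

Answer: {a@B5, b@B0, c@B1, c@B5, d@B7, e@B7, f@B4}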